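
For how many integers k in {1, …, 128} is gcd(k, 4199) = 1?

106

Prime factors of 4199: 13, 17, 19. Count integers ≤ 128 divisible by none of them.
By inclusion–exclusion: 128 − ⌊128/13⌋ − ⌊128/17⌋ − ⌊128/19⌋ + ⌊128/221⌋ + ⌊128/247⌋ + ⌊128/323⌋ − ⌊128/4199⌋ = 106.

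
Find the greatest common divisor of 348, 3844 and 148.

4

348 = 2² · 3 · 29; 3844 = 2² · 31²; 148 = 2² · 37
gcd takes min exponent of each prime: 2² = 4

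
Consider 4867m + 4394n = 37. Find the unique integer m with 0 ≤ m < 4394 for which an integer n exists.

Euclid: 4867 = 1·4394 + 473; 4394 = 9·473 + 137; 473 = 3·137 + 62; 137 = 2·62 + 13; 62 = 4·13 + 10; 13 = 1·10 + 3; 10 = 3·3 + 1; 3 = 3·1 + 0 → gcd = 1; 37 = 1·37.
Back-substitution yields 4867·(1347) + 4394·(-1492) = 1, so one solution is m = 1347·37 = 49839, n = -1492·37 = -55204.
Solutions in m differ by 4394/1 = 4394; the one in [0, 4394) is 49839 mod 4394 = 1505.

1505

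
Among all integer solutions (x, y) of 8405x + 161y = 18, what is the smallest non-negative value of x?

103

gcd(8405, 161) = 1 (Euclid: 8405 = 52·161 + 33; 161 = 4·33 + 29; 33 = 1·29 + 4; 29 = 7·4 + 1; 4 = 4·1 + 0), and 1 | 18.
Extended Euclid: 8405·(-39) + 161·(2036) = 1. Scale by 18: x₀ = -702.
General solution x = x₀ + 161t; reducing mod 161 gives x = 103 (and y = -5377).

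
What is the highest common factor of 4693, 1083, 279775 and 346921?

gcd(4693, 1083): 4693 = 4·1083 + 361; 1083 = 3·361 + 0 → 361
gcd(361, 279775): 279775 = 775·361 + 0 → 361
gcd(361, 346921): 346921 = 961·361 + 0 → 361

361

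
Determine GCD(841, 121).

1

841 = 29²
121 = 11²
Common: 1 = 1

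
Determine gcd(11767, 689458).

Euclid: 689458 = 58·11767 + 6972; 11767 = 1·6972 + 4795; 6972 = 1·4795 + 2177; 4795 = 2·2177 + 441; 2177 = 4·441 + 413; 441 = 1·413 + 28; 413 = 14·28 + 21; 28 = 1·21 + 7; 21 = 3·7 + 0. Last nonzero remainder: 7.

7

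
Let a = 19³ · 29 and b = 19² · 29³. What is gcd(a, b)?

min exponent per shared prime: 19² · 29 = 10469

10469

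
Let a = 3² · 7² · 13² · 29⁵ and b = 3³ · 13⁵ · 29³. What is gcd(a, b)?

37095669

min exponent per shared prime: 3² · 13² · 29³ = 37095669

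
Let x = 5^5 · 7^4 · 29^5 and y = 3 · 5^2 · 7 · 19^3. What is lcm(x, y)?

max exponent per prime: 3 · 5^5 · 7^4 · 19^3 · 29^5 = 3166753278275540625

3166753278275540625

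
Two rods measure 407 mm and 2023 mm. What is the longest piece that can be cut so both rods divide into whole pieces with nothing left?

Euclid: 2023 = 4·407 + 395; 407 = 1·395 + 12; 395 = 32·12 + 11; 12 = 1·11 + 1; 11 = 11·1 + 0. Last nonzero remainder: 1.

1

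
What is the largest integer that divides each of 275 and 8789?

11

Euclid: 8789 = 31·275 + 264; 275 = 1·264 + 11; 264 = 24·11 + 0. Last nonzero remainder: 11.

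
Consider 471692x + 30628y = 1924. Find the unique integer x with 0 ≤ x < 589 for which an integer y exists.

Euclid: 471692 = 15·30628 + 12272; 30628 = 2·12272 + 6084; 12272 = 2·6084 + 104; 6084 = 58·104 + 52; 104 = 2·52 + 0 → gcd = 52; 1924 = 52·37.
Back-substitution yields 471692·(-292) + 30628·(4497) = 52, so one solution is x = -292·37 = -10804, y = 4497·37 = 166389.
Solutions in x differ by 30628/52 = 589; the one in [0, 589) is -10804 mod 589 = 387.

387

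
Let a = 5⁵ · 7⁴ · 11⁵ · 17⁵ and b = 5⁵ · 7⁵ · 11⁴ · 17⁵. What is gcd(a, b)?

155975910422303125

min exponent per shared prime: 5⁵ · 7⁴ · 11⁴ · 17⁵ = 155975910422303125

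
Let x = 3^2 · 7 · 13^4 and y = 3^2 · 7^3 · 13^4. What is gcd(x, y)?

min exponent per shared prime: 3^2 · 7 · 13^4 = 1799343

1799343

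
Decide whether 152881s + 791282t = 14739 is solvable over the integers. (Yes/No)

Yes

gcd(152881, 791282): 791282 = 5·152881 + 26877; 152881 = 5·26877 + 18496; 26877 = 1·18496 + 8381; 18496 = 2·8381 + 1734; 8381 = 4·1734 + 1445; 1734 = 1·1445 + 289; 1445 = 5·289 + 0 → 289
289 divides 14739, so a solution exists.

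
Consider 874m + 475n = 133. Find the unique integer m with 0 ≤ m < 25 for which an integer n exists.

17

Euclid: 874 = 1·475 + 399; 475 = 1·399 + 76; 399 = 5·76 + 19; 76 = 4·19 + 0 → gcd = 19; 133 = 19·7.
Back-substitution yields 874·(6) + 475·(-11) = 19, so one solution is m = 6·7 = 42, n = -11·7 = -77.
Solutions in m differ by 475/19 = 25; the one in [0, 25) is 42 mod 25 = 17.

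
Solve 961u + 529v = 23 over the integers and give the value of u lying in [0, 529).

207

Reduce mod 529: 961u ≡ 23 (mod 529). With g = gcd(961, 529) = 1 dividing 23, divide through: 961u ≡ 23 (mod 529).
Since gcd(961, 529) = 1, u ≡ 23·(961)⁻¹ ≡ 207 (mod 529). Smallest non-negative: 207.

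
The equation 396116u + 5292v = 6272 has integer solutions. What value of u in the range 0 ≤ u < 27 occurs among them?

19

gcd(396116, 5292) = 196 (Euclid: 396116 = 74·5292 + 4508; 5292 = 1·4508 + 784; 4508 = 5·784 + 588; 784 = 1·588 + 196; 588 = 3·196 + 0), and 196 | 6272.
Extended Euclid: 396116·(-7) + 5292·(524) = 196. Scale by 32: u₀ = -224.
General solution u = u₀ + 27t; reducing mod 27 gives u = 19 (and v = -1421).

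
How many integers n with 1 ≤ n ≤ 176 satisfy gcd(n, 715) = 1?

Prime factors of 715: 5, 11, 13. Count integers ≤ 176 divisible by none of them.
By inclusion–exclusion: 176 − ⌊176/5⌋ − ⌊176/11⌋ − ⌊176/13⌋ + ⌊176/55⌋ + ⌊176/65⌋ + ⌊176/143⌋ − ⌊176/715⌋ = 118.

118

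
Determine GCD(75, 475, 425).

25

75 = 3 · 5²; 475 = 5² · 19; 425 = 5² · 17
gcd takes min exponent of each prime: 5² = 25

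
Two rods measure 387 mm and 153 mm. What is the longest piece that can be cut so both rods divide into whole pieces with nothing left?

9

Euclid: 387 = 2·153 + 81; 153 = 1·81 + 72; 81 = 1·72 + 9; 72 = 8·9 + 0. Last nonzero remainder: 9.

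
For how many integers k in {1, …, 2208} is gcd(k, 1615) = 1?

1575

1615 = 5·17·19. Inclusion–exclusion on these primes:
2208 − ⌊2208/5⌋ − ⌊2208/17⌋ − ⌊2208/19⌋ + ⌊2208/85⌋ + ⌊2208/95⌋ + ⌊2208/323⌋ − ⌊2208/1615⌋ = 1575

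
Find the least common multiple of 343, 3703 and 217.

5624857

lcm(343, 3703) = 343·3703/gcd = 1270129/7 = 181447
lcm(181447, 217) = 181447·217/gcd = 39373999/7 = 5624857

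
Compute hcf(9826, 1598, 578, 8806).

34

gcd(9826, 1598): 9826 = 6·1598 + 238; 1598 = 6·238 + 170; 238 = 1·170 + 68; 170 = 2·68 + 34; 68 = 2·34 + 0 → 34
gcd(34, 578): 578 = 17·34 + 0 → 34
gcd(34, 8806): 8806 = 259·34 + 0 → 34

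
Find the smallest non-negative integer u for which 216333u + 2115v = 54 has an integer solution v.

193

Euclid: 216333 = 102·2115 + 603; 2115 = 3·603 + 306; 603 = 1·306 + 297; 306 = 1·297 + 9; 297 = 33·9 + 0 → gcd = 9; 54 = 9·6.
Back-substitution yields 216333·(-7) + 2115·(716) = 9, so one solution is u = -7·6 = -42, v = 716·6 = 4296.
Solutions in u differ by 2115/9 = 235; the one in [0, 235) is -42 mod 235 = 193.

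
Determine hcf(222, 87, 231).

3

222 = 2 · 3 · 37; 87 = 3 · 29; 231 = 3 · 7 · 11
gcd takes min exponent of each prime: 3 = 3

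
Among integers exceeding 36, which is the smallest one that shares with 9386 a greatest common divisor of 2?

9386 = 2·4693. Any t with gcd(t, 9386) = 2 is a multiple of 2, say 2s, with s coprime to 4693.
Need s > 36/2, so s ≥ 19. First s ≥ 19 with gcd(s, 4693) = 1 is s = 20. Thus t = 2·20 = 40.

40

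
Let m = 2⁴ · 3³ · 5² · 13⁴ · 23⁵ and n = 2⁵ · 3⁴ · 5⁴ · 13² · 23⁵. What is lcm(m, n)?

297801995725260000

max exponent per prime: 2⁵ · 3⁴ · 5⁴ · 13⁴ · 23⁵ = 297801995725260000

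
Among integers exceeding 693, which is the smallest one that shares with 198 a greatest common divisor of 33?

198 = 33·6. Any t with gcd(t, 198) = 33 is a multiple of 33, say 33s, with s coprime to 6.
Need s > 693/33, so s ≥ 22. First s ≥ 22 with gcd(s, 6) = 1 is s = 23. Thus t = 33·23 = 759.

759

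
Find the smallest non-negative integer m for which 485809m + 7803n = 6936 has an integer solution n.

15

Euclid: 485809 = 62·7803 + 2023; 7803 = 3·2023 + 1734; 2023 = 1·1734 + 289; 1734 = 6·289 + 0 → gcd = 289; 6936 = 289·24.
Back-substitution yields 485809·(4) + 7803·(-249) = 289, so one solution is m = 4·24 = 96, n = -249·24 = -5976.
Solutions in m differ by 7803/289 = 27; the one in [0, 27) is 96 mod 27 = 15.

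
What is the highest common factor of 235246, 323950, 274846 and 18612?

22

235246 = 2 · 11 · 17² · 37; 323950 = 2 · 5² · 11 · 19 · 31; 274846 = 2 · 11 · 13 · 31²; 18612 = 2² · 3² · 11 · 47
gcd takes min exponent of each prime: 2 · 11 = 22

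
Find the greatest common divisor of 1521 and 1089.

9

Euclid: 1521 = 1·1089 + 432; 1089 = 2·432 + 225; 432 = 1·225 + 207; 225 = 1·207 + 18; 207 = 11·18 + 9; 18 = 2·9 + 0. Last nonzero remainder: 9.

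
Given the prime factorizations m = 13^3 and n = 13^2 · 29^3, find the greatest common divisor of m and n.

min exponent per shared prime: 13^2 = 169

169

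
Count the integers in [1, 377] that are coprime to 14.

Prime factors of 14: 2, 7. Count integers ≤ 377 divisible by none of them.
By inclusion–exclusion: 377 − ⌊377/2⌋ − ⌊377/7⌋ + ⌊377/14⌋ = 162.

162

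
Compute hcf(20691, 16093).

2299

Euclid: 20691 = 1·16093 + 4598; 16093 = 3·4598 + 2299; 4598 = 2·2299 + 0. Last nonzero remainder: 2299.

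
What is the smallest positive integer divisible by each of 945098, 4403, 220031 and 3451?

1875052694746

945098 = 2 · 7 · 11 · 17 · 19²; 4403 = 7 · 17 · 37; 220031 = 7 · 17 · 43²; 3451 = 7 · 17 · 29
lcm takes max exponent of each prime: 2 · 7 · 11 · 17 · 19² · 29 · 37 · 43² = 1875052694746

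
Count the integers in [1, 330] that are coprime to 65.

65 = 5·13. Inclusion–exclusion on these primes:
330 − ⌊330/5⌋ − ⌊330/13⌋ + ⌊330/65⌋ = 244

244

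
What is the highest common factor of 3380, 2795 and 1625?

65

gcd(3380, 2795): 3380 = 1·2795 + 585; 2795 = 4·585 + 455; 585 = 1·455 + 130; 455 = 3·130 + 65; 130 = 2·65 + 0 → 65
gcd(65, 1625): 1625 = 25·65 + 0 → 65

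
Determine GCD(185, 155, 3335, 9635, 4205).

gcd(185, 155): 185 = 1·155 + 30; 155 = 5·30 + 5; 30 = 6·5 + 0 → 5
gcd(5, 3335): 3335 = 667·5 + 0 → 5
gcd(5, 9635): 9635 = 1927·5 + 0 → 5
gcd(5, 4205): 4205 = 841·5 + 0 → 5

5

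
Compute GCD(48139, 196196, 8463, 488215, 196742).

91

gcd(48139, 196196): 196196 = 4·48139 + 3640; 48139 = 13·3640 + 819; 3640 = 4·819 + 364; 819 = 2·364 + 91; 364 = 4·91 + 0 → 91
gcd(91, 8463): 8463 = 93·91 + 0 → 91
gcd(91, 488215): 488215 = 5365·91 + 0 → 91
gcd(91, 196742): 196742 = 2162·91 + 0 → 91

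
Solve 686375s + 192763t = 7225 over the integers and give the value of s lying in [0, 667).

gcd(686375, 192763) = 289 (Euclid: 686375 = 3·192763 + 108086; 192763 = 1·108086 + 84677; 108086 = 1·84677 + 23409; 84677 = 3·23409 + 14450; 23409 = 1·14450 + 8959; 14450 = 1·8959 + 5491; 8959 = 1·5491 + 3468; 5491 = 1·3468 + 2023; 3468 = 1·2023 + 1445; 2023 = 1·1445 + 578; 1445 = 2·578 + 289; 578 = 2·289 + 0), and 289 | 7225.
Extended Euclid: 686375·(280) + 192763·(-997) = 289. Scale by 25: s₀ = 7000.
General solution s = s₀ + 667k; reducing mod 667 gives s = 330 (and t = -1175).

330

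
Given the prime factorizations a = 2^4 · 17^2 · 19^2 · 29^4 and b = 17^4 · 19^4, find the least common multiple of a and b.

123174856099115536

max exponent per prime: 2^4 · 17^4 · 19^4 · 29^4 = 123174856099115536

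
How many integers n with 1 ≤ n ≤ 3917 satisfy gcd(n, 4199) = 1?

3224

Prime factors of 4199: 13, 17, 19. Count integers ≤ 3917 divisible by none of them.
By inclusion–exclusion: 3917 − ⌊3917/13⌋ − ⌊3917/17⌋ − ⌊3917/19⌋ + ⌊3917/221⌋ + ⌊3917/247⌋ + ⌊3917/323⌋ − ⌊3917/4199⌋ = 3224.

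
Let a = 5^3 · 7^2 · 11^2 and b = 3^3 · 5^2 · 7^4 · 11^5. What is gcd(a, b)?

min exponent per shared prime: 5^2 · 7^2 · 11^2 = 148225

148225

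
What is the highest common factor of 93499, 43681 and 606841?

361

gcd(93499, 43681): 93499 = 2·43681 + 6137; 43681 = 7·6137 + 722; 6137 = 8·722 + 361; 722 = 2·361 + 0 → 361
gcd(361, 606841): 606841 = 1681·361 + 0 → 361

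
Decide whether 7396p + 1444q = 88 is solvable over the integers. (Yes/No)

Yes

By Bézout, 7396p + 1444q = 88 has integer solutions iff gcd(7396, 1444) | 88.
Euclid: 7396 = 5·1444 + 176; 1444 = 8·176 + 36; 176 = 4·36 + 32; 36 = 1·32 + 4; 32 = 8·4 + 0. gcd = 4; 88 mod 4 = 0. Yes.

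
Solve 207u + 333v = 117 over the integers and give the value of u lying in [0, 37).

Reduce mod 333: 207u ≡ 117 (mod 333). With g = gcd(207, 333) = 9 dividing 117, divide through: 23u ≡ 13 (mod 37).
Since gcd(23, 37) = 1, u ≡ 13·(23)⁻¹ ≡ 7 (mod 37). Smallest non-negative: 7.

7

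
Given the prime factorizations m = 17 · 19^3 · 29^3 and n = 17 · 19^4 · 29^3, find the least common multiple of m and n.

54032780773

max exponent per prime: 17 · 19^4 · 29^3 = 54032780773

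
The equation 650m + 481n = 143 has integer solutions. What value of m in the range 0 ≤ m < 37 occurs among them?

35

Reduce mod 481: 650m ≡ 143 (mod 481). With g = gcd(650, 481) = 13 dividing 143, divide through: 50m ≡ 11 (mod 37).
Since gcd(50, 37) = 1, m ≡ 11·(50)⁻¹ ≡ 35 (mod 37). Smallest non-negative: 35.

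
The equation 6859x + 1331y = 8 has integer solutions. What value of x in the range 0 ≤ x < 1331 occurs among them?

Reduce mod 1331: 6859x ≡ 8 (mod 1331). With g = gcd(6859, 1331) = 1 dividing 8, divide through: 6859x ≡ 8 (mod 1331).
Since gcd(6859, 1331) = 1, x ≡ 8·(6859)⁻¹ ≡ 522 (mod 1331). Smallest non-negative: 522.

522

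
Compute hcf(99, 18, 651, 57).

gcd(99, 18): 99 = 5·18 + 9; 18 = 2·9 + 0 → 9
gcd(9, 651): 651 = 72·9 + 3; 9 = 3·3 + 0 → 3
gcd(3, 57): 57 = 19·3 + 0 → 3

3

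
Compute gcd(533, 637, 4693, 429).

gcd(533, 637): 637 = 1·533 + 104; 533 = 5·104 + 13; 104 = 8·13 + 0 → 13
gcd(13, 4693): 4693 = 361·13 + 0 → 13
gcd(13, 429): 429 = 33·13 + 0 → 13

13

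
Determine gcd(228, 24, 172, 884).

gcd(228, 24): 228 = 9·24 + 12; 24 = 2·12 + 0 → 12
gcd(12, 172): 172 = 14·12 + 4; 12 = 3·4 + 0 → 4
gcd(4, 884): 884 = 221·4 + 0 → 4

4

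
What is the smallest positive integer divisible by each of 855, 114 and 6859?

617310

855 = 3² · 5 · 19; 114 = 2 · 3 · 19; 6859 = 19³
lcm takes max exponent of each prime: 2 · 3² · 5 · 19³ = 617310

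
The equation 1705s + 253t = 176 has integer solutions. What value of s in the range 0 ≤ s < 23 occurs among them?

Euclid: 1705 = 6·253 + 187; 253 = 1·187 + 66; 187 = 2·66 + 55; 66 = 1·55 + 11; 55 = 5·11 + 0 → gcd = 11; 176 = 11·16.
Back-substitution yields 1705·(-4) + 253·(27) = 11, so one solution is s = -4·16 = -64, t = 27·16 = 432.
Solutions in s differ by 253/11 = 23; the one in [0, 23) is -64 mod 23 = 5.

5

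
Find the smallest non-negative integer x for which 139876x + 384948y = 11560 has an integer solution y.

Euclid: 384948 = 2·139876 + 105196; 139876 = 1·105196 + 34680; 105196 = 3·34680 + 1156; 34680 = 30·1156 + 0 → gcd = 1156; 11560 = 1156·10.
Back-substitution yields 139876·(-11) + 384948·(4) = 1156, so one solution is x = -11·10 = -110, y = 4·10 = 40.
Solutions in x differ by 384948/1156 = 333; the one in [0, 333) is -110 mod 333 = 223.

223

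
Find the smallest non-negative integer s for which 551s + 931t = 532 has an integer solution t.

Reduce mod 931: 551s ≡ 532 (mod 931). With g = gcd(551, 931) = 19 dividing 532, divide through: 29s ≡ 28 (mod 49).
Since gcd(29, 49) = 1, s ≡ 28·(29)⁻¹ ≡ 28 (mod 49). Smallest non-negative: 28.

28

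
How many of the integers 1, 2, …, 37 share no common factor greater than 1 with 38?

Prime factors of 38: 2, 19. Count integers ≤ 37 divisible by none of them.
By inclusion–exclusion: 37 − ⌊37/2⌋ − ⌊37/19⌋ + ⌊37/38⌋ = 18.

18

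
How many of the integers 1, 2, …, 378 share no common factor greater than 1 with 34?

34 = 2·17. Inclusion–exclusion on these primes:
378 − ⌊378/2⌋ − ⌊378/17⌋ + ⌊378/34⌋ = 178

178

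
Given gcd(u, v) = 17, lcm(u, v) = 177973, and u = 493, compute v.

6137

u·v = gcd·lcm = 17·177973 = 3025541, so v = 3025541/493 = 6137.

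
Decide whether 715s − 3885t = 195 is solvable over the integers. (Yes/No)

gcd(715, 3885): 3885 = 5·715 + 310; 715 = 2·310 + 95; 310 = 3·95 + 25; 95 = 3·25 + 20; 25 = 1·20 + 5; 20 = 4·5 + 0 → 5
5 divides 195, so a solution exists.

Yes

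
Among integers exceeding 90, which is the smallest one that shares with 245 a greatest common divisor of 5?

95

245 = 5·49. Any x with gcd(x, 245) = 5 is a multiple of 5, say 5s, with s coprime to 49.
Need s > 90/5, so s ≥ 19. First s ≥ 19 with gcd(s, 49) = 1 is s = 19. Thus x = 5·19 = 95.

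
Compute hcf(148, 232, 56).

gcd(148, 232): 232 = 1·148 + 84; 148 = 1·84 + 64; 84 = 1·64 + 20; 64 = 3·20 + 4; 20 = 5·4 + 0 → 4
gcd(4, 56): 56 = 14·4 + 0 → 4

4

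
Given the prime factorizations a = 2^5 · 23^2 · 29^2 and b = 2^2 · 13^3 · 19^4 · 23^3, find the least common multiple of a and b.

93750575612638048

max exponent per prime: 2^5 · 13^3 · 19^4 · 23^3 · 29^2 = 93750575612638048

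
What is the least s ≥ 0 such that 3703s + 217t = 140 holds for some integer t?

Reduce mod 217: 3703s ≡ 140 (mod 217). With g = gcd(3703, 217) = 7 dividing 140, divide through: 529s ≡ 20 (mod 31).
Since gcd(529, 31) = 1, s ≡ 20·(529)⁻¹ ≡ 10 (mod 31). Smallest non-negative: 10.

10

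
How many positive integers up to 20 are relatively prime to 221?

18

221 = 13·17. Inclusion–exclusion on these primes:
20 − ⌊20/13⌋ − ⌊20/17⌋ + ⌊20/221⌋ = 18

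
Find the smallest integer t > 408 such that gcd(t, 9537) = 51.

Multiples of 51 above 408: 51·9, 51·10, … . Need the cofactor coprime to 9537/51 = 187.
Checking s = 9, 10, … the first with gcd(s, 187) = 1 is s = 9, giving 459.

459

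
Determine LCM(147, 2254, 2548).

175812

147 = 3 · 7²; 2254 = 2 · 7² · 23; 2548 = 2² · 7² · 13
lcm takes max exponent of each prime: 2² · 3 · 7² · 13 · 23 = 175812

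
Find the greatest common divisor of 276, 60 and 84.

276 = 2² · 3 · 23; 60 = 2² · 3 · 5; 84 = 2² · 3 · 7
gcd takes min exponent of each prime: 2² · 3 = 12

12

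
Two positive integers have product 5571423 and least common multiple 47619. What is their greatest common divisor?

gcd·lcm = product, so gcd = 5571423/47619 = 117.

117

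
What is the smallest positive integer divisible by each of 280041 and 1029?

96054063

280041 = 3 · 17³ · 19; 1029 = 3 · 7³
max exponents: 3 · 7³ · 17³ · 19 = 96054063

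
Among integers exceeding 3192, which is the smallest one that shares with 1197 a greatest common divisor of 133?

gcd(a, 1197) = 133 forces 133 | a; write a = 133s. Then gcd(133s, 133·9) = 133·gcd(s, 9), so need gcd(s, 9) = 1.
133s > 3192 gives s ≥ 25. The least s ≥ 25 coprime to 9 is 25, so a = 133·25 = 3325.

3325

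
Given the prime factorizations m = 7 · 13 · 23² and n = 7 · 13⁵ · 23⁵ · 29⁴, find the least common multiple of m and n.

max exponent per prime: 7 · 13⁵ · 23⁵ · 29⁴ = 11831667959141199533

11831667959141199533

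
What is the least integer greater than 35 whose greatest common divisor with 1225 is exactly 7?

42

Multiples of 7 above 35: 7·6, 7·7, … . Need the cofactor coprime to 1225/7 = 175.
Checking s = 6, 7, … the first with gcd(s, 175) = 1 is s = 6, giving 42.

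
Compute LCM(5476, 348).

476412

gcd first: 5476 = 15·348 + 256; 348 = 1·256 + 92; 256 = 2·92 + 72; 92 = 1·72 + 20; 72 = 3·20 + 12; 20 = 1·12 + 8; 12 = 1·8 + 4; 8 = 2·4 + 0 → gcd = 4
lcm = 5476·348/gcd = 1905648/4 = 476412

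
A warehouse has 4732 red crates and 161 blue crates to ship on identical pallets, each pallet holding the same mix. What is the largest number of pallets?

7

4732 = 2² · 7 · 13²
161 = 7 · 23
Common: 7 = 7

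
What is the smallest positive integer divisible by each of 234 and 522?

gcd first: 522 = 2·234 + 54; 234 = 4·54 + 18; 54 = 3·18 + 0 → gcd = 18
lcm = 234·522/gcd = 122148/18 = 6786

6786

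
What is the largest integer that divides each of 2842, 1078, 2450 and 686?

98

2842 = 2 · 7² · 29; 1078 = 2 · 7² · 11; 2450 = 2 · 5² · 7²; 686 = 2 · 7³
gcd takes min exponent of each prime: 2 · 7² = 98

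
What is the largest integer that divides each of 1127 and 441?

1127 = 7² · 23
441 = 3² · 7²
Common: 7² = 49

49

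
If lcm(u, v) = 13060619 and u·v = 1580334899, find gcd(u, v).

121

gcd·lcm = product, so gcd = 1580334899/13060619 = 121.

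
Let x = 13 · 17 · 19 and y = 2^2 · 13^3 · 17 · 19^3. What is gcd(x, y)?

min exponent per shared prime: 13 · 17 · 19 = 4199

4199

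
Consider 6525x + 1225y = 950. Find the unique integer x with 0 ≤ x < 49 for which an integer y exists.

gcd(6525, 1225) = 25 (Euclid: 6525 = 5·1225 + 400; 1225 = 3·400 + 25; 400 = 16·25 + 0), and 25 | 950.
Extended Euclid: 6525·(-3) + 1225·(16) = 25. Scale by 38: x₀ = -114.
General solution x = x₀ + 49t; reducing mod 49 gives x = 33 (and y = -175).

33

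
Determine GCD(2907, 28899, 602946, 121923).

171

gcd(2907, 28899): 28899 = 9·2907 + 2736; 2907 = 1·2736 + 171; 2736 = 16·171 + 0 → 171
gcd(171, 602946): 602946 = 3526·171 + 0 → 171
gcd(171, 121923): 121923 = 713·171 + 0 → 171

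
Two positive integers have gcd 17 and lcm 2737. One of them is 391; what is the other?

119

u·v = gcd·lcm = 17·2737 = 46529, so v = 46529/391 = 119.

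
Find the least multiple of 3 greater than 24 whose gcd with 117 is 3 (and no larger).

Multiples of 3 above 24: 3·9, 3·10, … . Need the cofactor coprime to 117/3 = 39.
Checking s = 9, 10, … the first with gcd(s, 39) = 1 is s = 10, giving 30.

30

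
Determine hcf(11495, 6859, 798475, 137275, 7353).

gcd(11495, 6859): 11495 = 1·6859 + 4636; 6859 = 1·4636 + 2223; 4636 = 2·2223 + 190; 2223 = 11·190 + 133; 190 = 1·133 + 57; 133 = 2·57 + 19; 57 = 3·19 + 0 → 19
gcd(19, 798475): 798475 = 42025·19 + 0 → 19
gcd(19, 137275): 137275 = 7225·19 + 0 → 19
gcd(19, 7353): 7353 = 387·19 + 0 → 19

19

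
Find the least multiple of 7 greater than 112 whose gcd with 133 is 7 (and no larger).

119

133 = 7·19. Any k with gcd(k, 133) = 7 is a multiple of 7, say 7s, with s coprime to 19.
Need s > 112/7, so s ≥ 17. First s ≥ 17 with gcd(s, 19) = 1 is s = 17. Thus k = 7·17 = 119.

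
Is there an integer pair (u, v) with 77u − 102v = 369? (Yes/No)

gcd(77, 102): 102 = 1·77 + 25; 77 = 3·25 + 2; 25 = 12·2 + 1; 2 = 2·1 + 0 → 1
1 divides 369, so a solution exists.

Yes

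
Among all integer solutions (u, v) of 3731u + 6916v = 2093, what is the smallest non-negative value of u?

71

gcd(3731, 6916) = 91 (Euclid: 6916 = 1·3731 + 3185; 3731 = 1·3185 + 546; 3185 = 5·546 + 455; 546 = 1·455 + 91; 455 = 5·91 + 0), and 91 | 2093.
Extended Euclid: 3731·(13) + 6916·(-7) = 91. Scale by 23: u₀ = 299.
General solution u = u₀ + 76t; reducing mod 76 gives u = 71 (and v = -38).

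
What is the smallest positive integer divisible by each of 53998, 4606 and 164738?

53998 = 2 · 7² · 19 · 29; 4606 = 2 · 7² · 47; 164738 = 2 · 7² · 41²
lcm takes max exponent of each prime: 2 · 7² · 19 · 29 · 41² · 47 = 4266219986

4266219986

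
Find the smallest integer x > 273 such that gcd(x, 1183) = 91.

Multiples of 91 above 273: 91·4, 91·5, … . Need the cofactor coprime to 1183/91 = 13.
Checking s = 4, 5, … the first with gcd(s, 13) = 1 is s = 4, giving 364.

364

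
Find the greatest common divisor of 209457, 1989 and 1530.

gcd(209457, 1989): 209457 = 105·1989 + 612; 1989 = 3·612 + 153; 612 = 4·153 + 0 → 153
gcd(153, 1530): 1530 = 10·153 + 0 → 153

153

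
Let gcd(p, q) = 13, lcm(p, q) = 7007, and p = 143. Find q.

637

Using pq = gcd(p,q)·lcm(p,q) = 13·7007 = 91091, we get q = 91091/143 = 637.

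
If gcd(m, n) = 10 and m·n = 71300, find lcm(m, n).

7130

Since gcd(m,n)·lcm(m,n) = mn, lcm = 71300/10 = 7130.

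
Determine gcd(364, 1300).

52

364 = 2² · 7 · 13
1300 = 2² · 5² · 13
Common: 2² · 13 = 52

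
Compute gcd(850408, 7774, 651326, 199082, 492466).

gcd(850408, 7774): 850408 = 109·7774 + 3042; 7774 = 2·3042 + 1690; 3042 = 1·1690 + 1352; 1690 = 1·1352 + 338; 1352 = 4·338 + 0 → 338
gcd(338, 651326): 651326 = 1927·338 + 0 → 338
gcd(338, 199082): 199082 = 589·338 + 0 → 338
gcd(338, 492466): 492466 = 1457·338 + 0 → 338

338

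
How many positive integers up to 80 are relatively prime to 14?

34

14 = 2·7. Inclusion–exclusion on these primes:
80 − ⌊80/2⌋ − ⌊80/7⌋ + ⌊80/14⌋ = 34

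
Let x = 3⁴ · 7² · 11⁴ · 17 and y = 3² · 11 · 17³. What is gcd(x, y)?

min exponent per shared prime: 3² · 11 · 17 = 1683

1683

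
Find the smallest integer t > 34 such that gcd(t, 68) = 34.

102

Multiples of 34 above 34: 34·2, 34·3, … . Need the cofactor coprime to 68/34 = 2.
Checking s = 2, 3, … the first with gcd(s, 2) = 1 is s = 3, giving 102.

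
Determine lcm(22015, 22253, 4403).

22015 = 5 · 7 · 17 · 37; 22253 = 7 · 11 · 17²; 4403 = 7 · 17 · 37
lcm takes max exponent of each prime: 5 · 7 · 11 · 17² · 37 = 4116805

4116805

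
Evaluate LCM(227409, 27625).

28426125

227409 = 3 · 7³ · 13 · 17; 27625 = 5³ · 13 · 17
max exponents: 3 · 5³ · 7³ · 13 · 17 = 28426125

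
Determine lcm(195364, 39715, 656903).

178454268980

195364 = 2² · 13² · 17²; 39715 = 5 · 13² · 47; 656903 = 13⁴ · 23
lcm takes max exponent of each prime: 2² · 5 · 13⁴ · 17² · 23 · 47 = 178454268980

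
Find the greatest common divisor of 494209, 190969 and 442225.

361

494209 = 19² · 37²; 190969 = 19² · 23²; 442225 = 5² · 7² · 19²
gcd takes min exponent of each prime: 19² = 361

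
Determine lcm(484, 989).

484 = 2² · 11²; 989 = 23 · 43
max exponents: 2² · 11² · 23 · 43 = 478676

478676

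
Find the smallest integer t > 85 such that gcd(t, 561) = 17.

119

Multiples of 17 above 85: 17·6, 17·7, … . Need the cofactor coprime to 561/17 = 33.
Checking s = 6, 7, … the first with gcd(s, 33) = 1 is s = 7, giving 119.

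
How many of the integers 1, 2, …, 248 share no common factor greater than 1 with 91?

196

Prime factors of 91: 7, 13. Count integers ≤ 248 divisible by none of them.
By inclusion–exclusion: 248 − ⌊248/7⌋ − ⌊248/13⌋ + ⌊248/91⌋ = 196.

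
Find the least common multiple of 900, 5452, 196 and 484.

900 = 2² · 3² · 5²; 5452 = 2² · 29 · 47; 196 = 2² · 7²; 484 = 2² · 11²
lcm takes max exponent of each prime: 2² · 3² · 5² · 7² · 11² · 29 · 47 = 7273104300

7273104300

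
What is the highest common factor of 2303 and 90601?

2303 = 7² · 47
90601 = 7² · 43²
Common: 7² = 49

49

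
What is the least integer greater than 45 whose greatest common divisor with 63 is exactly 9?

54

63 = 9·7. Any t with gcd(t, 63) = 9 is a multiple of 9, say 9s, with s coprime to 7.
Need s > 45/9, so s ≥ 6. First s ≥ 6 with gcd(s, 7) = 1 is s = 6. Thus t = 9·6 = 54.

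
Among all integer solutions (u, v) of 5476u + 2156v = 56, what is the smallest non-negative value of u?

Reduce mod 2156: 5476u ≡ 56 (mod 2156). With g = gcd(5476, 2156) = 4 dividing 56, divide through: 1369u ≡ 14 (mod 539).
Since gcd(1369, 539) = 1, u ≡ 14·(1369)⁻¹ ≡ 126 (mod 539). Smallest non-negative: 126.

126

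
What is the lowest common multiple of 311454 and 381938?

59478058926

gcd first: 381938 = 1·311454 + 70484; 311454 = 4·70484 + 29518; 70484 = 2·29518 + 11448; 29518 = 2·11448 + 6622; 11448 = 1·6622 + 4826; 6622 = 1·4826 + 1796; 4826 = 2·1796 + 1234; 1796 = 1·1234 + 562; 1234 = 2·562 + 110; 562 = 5·110 + 12; 110 = 9·12 + 2; 12 = 6·2 + 0 → gcd = 2
lcm = 311454·381938/gcd = 118956117852/2 = 59478058926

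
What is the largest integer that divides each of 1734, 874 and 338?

2

gcd(1734, 874): 1734 = 1·874 + 860; 874 = 1·860 + 14; 860 = 61·14 + 6; 14 = 2·6 + 2; 6 = 3·2 + 0 → 2
gcd(2, 338): 338 = 169·2 + 0 → 2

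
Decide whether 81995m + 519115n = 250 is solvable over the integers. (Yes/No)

Yes

By Bézout, 81995m + 519115n = 250 has integer solutions iff gcd(81995, 519115) | 250.
Euclid: 519115 = 6·81995 + 27145; 81995 = 3·27145 + 560; 27145 = 48·560 + 265; 560 = 2·265 + 30; 265 = 8·30 + 25; 30 = 1·25 + 5; 25 = 5·5 + 0. gcd = 5; 250 mod 5 = 0. Yes.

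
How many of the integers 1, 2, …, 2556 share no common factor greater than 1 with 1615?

1823

1615 = 5·17·19. Inclusion–exclusion on these primes:
2556 − ⌊2556/5⌋ − ⌊2556/17⌋ − ⌊2556/19⌋ + ⌊2556/85⌋ + ⌊2556/95⌋ + ⌊2556/323⌋ − ⌊2556/1615⌋ = 1823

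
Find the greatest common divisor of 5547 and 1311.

3

Euclid: 5547 = 4·1311 + 303; 1311 = 4·303 + 99; 303 = 3·99 + 6; 99 = 16·6 + 3; 6 = 2·3 + 0. Last nonzero remainder: 3.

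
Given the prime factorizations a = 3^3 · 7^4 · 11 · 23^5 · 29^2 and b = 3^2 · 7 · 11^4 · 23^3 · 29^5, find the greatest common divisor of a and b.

7091085771

min exponent per shared prime: 3^2 · 7 · 11 · 23^3 · 29^2 = 7091085771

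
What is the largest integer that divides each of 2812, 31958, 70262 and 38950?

2812 = 2² · 19 · 37; 31958 = 2 · 19 · 29²; 70262 = 2 · 19 · 43²; 38950 = 2 · 5² · 19 · 41
gcd takes min exponent of each prime: 2 · 19 = 38

38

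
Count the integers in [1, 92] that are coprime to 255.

255 = 3·5·17. Inclusion–exclusion on these primes:
92 − ⌊92/3⌋ − ⌊92/5⌋ − ⌊92/17⌋ + ⌊92/15⌋ + ⌊92/51⌋ + ⌊92/85⌋ − ⌊92/255⌋ = 47

47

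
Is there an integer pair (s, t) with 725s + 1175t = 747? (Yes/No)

No

By Bézout, 725s + 1175t = 747 has integer solutions iff gcd(725, 1175) | 747.
Euclid: 1175 = 1·725 + 450; 725 = 1·450 + 275; 450 = 1·275 + 175; 275 = 1·175 + 100; 175 = 1·100 + 75; 100 = 1·75 + 25; 75 = 3·25 + 0. gcd = 25; 747 mod 25 = 22. No.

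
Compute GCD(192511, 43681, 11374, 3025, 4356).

121

gcd(192511, 43681): 192511 = 4·43681 + 17787; 43681 = 2·17787 + 8107; 17787 = 2·8107 + 1573; 8107 = 5·1573 + 242; 1573 = 6·242 + 121; 242 = 2·121 + 0 → 121
gcd(121, 11374): 11374 = 94·121 + 0 → 121
gcd(121, 3025): 3025 = 25·121 + 0 → 121
gcd(121, 4356): 4356 = 36·121 + 0 → 121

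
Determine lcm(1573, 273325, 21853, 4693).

20069642775325

1573 = 11² · 13; 273325 = 5² · 13 · 29²; 21853 = 13 · 41²; 4693 = 13 · 19²
lcm takes max exponent of each prime: 5² · 11² · 13 · 19² · 29² · 41² = 20069642775325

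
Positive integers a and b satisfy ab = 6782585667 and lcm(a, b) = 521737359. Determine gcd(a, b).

13

gcd·lcm = product, so gcd = 6782585667/521737359 = 13.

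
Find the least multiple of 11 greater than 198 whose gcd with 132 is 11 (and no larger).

209

Multiples of 11 above 198: 11·19, 11·20, … . Need the cofactor coprime to 132/11 = 12.
Checking s = 19, 20, … the first with gcd(s, 12) = 1 is s = 19, giving 209.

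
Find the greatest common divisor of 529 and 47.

1

Euclid: 529 = 11·47 + 12; 47 = 3·12 + 11; 12 = 1·11 + 1; 11 = 11·1 + 0. Last nonzero remainder: 1.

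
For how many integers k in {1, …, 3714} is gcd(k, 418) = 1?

Prime factors of 418: 2, 11, 19. Count integers ≤ 3714 divisible by none of them.
By inclusion–exclusion: 3714 − ⌊3714/2⌋ − ⌊3714/11⌋ − ⌊3714/19⌋ + ⌊3714/22⌋ + ⌊3714/38⌋ + ⌊3714/209⌋ − ⌊3714/418⌋ = 1599.

1599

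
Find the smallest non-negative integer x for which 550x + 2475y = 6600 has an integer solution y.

Reduce mod 2475: 550x ≡ 6600 (mod 2475). With g = gcd(550, 2475) = 275 dividing 6600, divide through: 2x ≡ 24 (mod 9).
Since gcd(2, 9) = 1, x ≡ 24·(2)⁻¹ ≡ 3 (mod 9). Smallest non-negative: 3.

3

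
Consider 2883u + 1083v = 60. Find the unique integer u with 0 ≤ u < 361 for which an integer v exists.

349

Euclid: 2883 = 2·1083 + 717; 1083 = 1·717 + 366; 717 = 1·366 + 351; 366 = 1·351 + 15; 351 = 23·15 + 6; 15 = 2·6 + 3; 6 = 2·3 + 0 → gcd = 3; 60 = 3·20.
Back-substitution yields 2883·(-145) + 1083·(386) = 3, so one solution is u = -145·20 = -2900, v = 386·20 = 7720.
Solutions in u differ by 1083/3 = 361; the one in [0, 361) is -2900 mod 361 = 349.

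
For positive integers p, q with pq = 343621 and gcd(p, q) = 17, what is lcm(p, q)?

20213

Since gcd(p,q)·lcm(p,q) = pq, lcm = 343621/17 = 20213.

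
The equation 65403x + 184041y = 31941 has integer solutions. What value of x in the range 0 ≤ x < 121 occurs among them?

23

Euclid: 184041 = 2·65403 + 53235; 65403 = 1·53235 + 12168; 53235 = 4·12168 + 4563; 12168 = 2·4563 + 3042; 4563 = 1·3042 + 1521; 3042 = 2·1521 + 0 → gcd = 1521; 31941 = 1521·21.
Back-substitution yields 65403·(-45) + 184041·(16) = 1521, so one solution is x = -45·21 = -945, y = 16·21 = 336.
Solutions in x differ by 184041/1521 = 121; the one in [0, 121) is -945 mod 121 = 23.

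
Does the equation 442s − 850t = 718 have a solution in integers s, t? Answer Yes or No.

gcd(442, 850): 850 = 1·442 + 408; 442 = 1·408 + 34; 408 = 12·34 + 0 → 34
34 does not divide 718, so a solution does not exist.

No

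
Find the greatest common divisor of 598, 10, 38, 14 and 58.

gcd(598, 10): 598 = 59·10 + 8; 10 = 1·8 + 2; 8 = 4·2 + 0 → 2
gcd(2, 38): 38 = 19·2 + 0 → 2
gcd(2, 14): 14 = 7·2 + 0 → 2
gcd(2, 58): 58 = 29·2 + 0 → 2

2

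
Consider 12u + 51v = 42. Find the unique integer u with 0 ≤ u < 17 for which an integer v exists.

12

Reduce mod 51: 12u ≡ 42 (mod 51). With g = gcd(12, 51) = 3 dividing 42, divide through: 4u ≡ 14 (mod 17).
Since gcd(4, 17) = 1, u ≡ 14·(4)⁻¹ ≡ 12 (mod 17). Smallest non-negative: 12.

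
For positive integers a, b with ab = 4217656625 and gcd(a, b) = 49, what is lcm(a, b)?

For any two positive integers, gcd × lcm equals their product. Hence lcm = 4217656625 / 49 = 86074625.

86074625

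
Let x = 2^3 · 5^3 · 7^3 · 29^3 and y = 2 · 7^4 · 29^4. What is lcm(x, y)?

1698181681000

max exponent per prime: 2^3 · 5^3 · 7^4 · 29^4 = 1698181681000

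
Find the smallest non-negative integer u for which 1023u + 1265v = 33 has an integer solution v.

gcd(1023, 1265) = 11 (Euclid: 1265 = 1·1023 + 242; 1023 = 4·242 + 55; 242 = 4·55 + 22; 55 = 2·22 + 11; 22 = 2·11 + 0), and 11 | 33.
Extended Euclid: 1023·(47) + 1265·(-38) = 11. Scale by 3: u₀ = 141.
General solution u = u₀ + 115t; reducing mod 115 gives u = 26 (and v = -21).

26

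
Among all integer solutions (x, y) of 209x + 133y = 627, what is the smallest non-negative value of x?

3

Reduce mod 133: 209x ≡ 627 (mod 133). With g = gcd(209, 133) = 19 dividing 627, divide through: 11x ≡ 33 (mod 7).
Since gcd(11, 7) = 1, x ≡ 33·(11)⁻¹ ≡ 3 (mod 7). Smallest non-negative: 3.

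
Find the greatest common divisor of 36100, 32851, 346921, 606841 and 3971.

gcd(36100, 32851): 36100 = 1·32851 + 3249; 32851 = 10·3249 + 361; 3249 = 9·361 + 0 → 361
gcd(361, 346921): 346921 = 961·361 + 0 → 361
gcd(361, 606841): 606841 = 1681·361 + 0 → 361
gcd(361, 3971): 3971 = 11·361 + 0 → 361

361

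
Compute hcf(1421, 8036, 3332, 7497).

49

1421 = 7² · 29; 8036 = 2² · 7² · 41; 3332 = 2² · 7² · 17; 7497 = 3² · 7² · 17
gcd takes min exponent of each prime: 7² = 49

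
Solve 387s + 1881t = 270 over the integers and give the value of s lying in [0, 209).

25

Euclid: 1881 = 4·387 + 333; 387 = 1·333 + 54; 333 = 6·54 + 9; 54 = 6·9 + 0 → gcd = 9; 270 = 9·30.
Back-substitution yields 387·(-34) + 1881·(7) = 9, so one solution is s = -34·30 = -1020, t = 7·30 = 210.
Solutions in s differ by 1881/9 = 209; the one in [0, 209) is -1020 mod 209 = 25.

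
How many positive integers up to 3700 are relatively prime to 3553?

Prime factors of 3553: 11, 17, 19. Count integers ≤ 3700 divisible by none of them.
By inclusion–exclusion: 3700 − ⌊3700/11⌋ − ⌊3700/17⌋ − ⌊3700/19⌋ + ⌊3700/187⌋ + ⌊3700/209⌋ + ⌊3700/323⌋ − ⌊3700/3553⌋ = 2999.

2999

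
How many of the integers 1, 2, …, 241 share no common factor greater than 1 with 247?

211

Prime factors of 247: 13, 19. Count integers ≤ 241 divisible by none of them.
By inclusion–exclusion: 241 − ⌊241/13⌋ − ⌊241/19⌋ + ⌊241/247⌋ = 211.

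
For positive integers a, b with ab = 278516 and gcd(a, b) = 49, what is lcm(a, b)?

5684

gcd·lcm = product, so lcm = 278516/49 = 5684.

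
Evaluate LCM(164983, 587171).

164983 = 7³ · 13 · 37; 587171 = 13 · 31² · 47
max exponents: 7³ · 13 · 31² · 37 · 47 = 7451787161

7451787161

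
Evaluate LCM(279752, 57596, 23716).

13707848

lcm(279752, 57596) = 279752·57596/gcd = 16112596192/8228 = 1958264
lcm(1958264, 23716) = 1958264·23716/gcd = 46442189024/3388 = 13707848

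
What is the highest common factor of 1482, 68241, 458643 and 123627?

1482 = 2 · 3 · 13 · 19; 68241 = 3 · 23² · 43; 458643 = 3 · 17² · 23²; 123627 = 3 · 7² · 29²
gcd takes min exponent of each prime: 3 = 3

3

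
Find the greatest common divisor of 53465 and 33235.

53465 = 5 · 17² · 37
33235 = 5 · 17² · 23
Common: 5 · 17² = 1445

1445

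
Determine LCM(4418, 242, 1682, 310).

69684915190

4418 = 2 · 47²; 242 = 2 · 11²; 1682 = 2 · 29²; 310 = 2 · 5 · 31
lcm takes max exponent of each prime: 2 · 5 · 11² · 29² · 31 · 47² = 69684915190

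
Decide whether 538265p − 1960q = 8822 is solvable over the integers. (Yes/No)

gcd(538265, 1960): 538265 = 274·1960 + 1225; 1960 = 1·1225 + 735; 1225 = 1·735 + 490; 735 = 1·490 + 245; 490 = 2·245 + 0 → 245
245 does not divide 8822, so a solution does not exist.

No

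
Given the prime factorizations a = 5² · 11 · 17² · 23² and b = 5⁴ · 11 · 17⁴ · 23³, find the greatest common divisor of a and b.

min exponent per shared prime: 5² · 11 · 17² · 23² = 42042275

42042275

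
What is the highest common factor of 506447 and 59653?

17

Euclid: 506447 = 8·59653 + 29223; 59653 = 2·29223 + 1207; 29223 = 24·1207 + 255; 1207 = 4·255 + 187; 255 = 1·187 + 68; 187 = 2·68 + 51; 68 = 1·51 + 17; 51 = 3·17 + 0. Last nonzero remainder: 17.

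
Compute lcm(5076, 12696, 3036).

5076 = 2² · 3³ · 47; 12696 = 2³ · 3 · 23²; 3036 = 2² · 3 · 11 · 23
lcm takes max exponent of each prime: 2³ · 3³ · 11 · 23² · 47 = 59074488

59074488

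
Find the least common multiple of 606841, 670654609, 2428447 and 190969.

4011841132061658007

lcm(606841, 670654609) = 606841·670654609/gcd = 406980713580169/361 = 1127370397729
lcm(1127370397729, 2428447) = 1127370397729·2428447/gcd = 2737759260253796863/361 = 7583820665522983
lcm(7583820665522983, 190969) = 7583820665522983·190969/gcd = 1448274648674258540527/361 = 4011841132061658007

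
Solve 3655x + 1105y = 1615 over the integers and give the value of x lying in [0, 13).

8

Euclid: 3655 = 3·1105 + 340; 1105 = 3·340 + 85; 340 = 4·85 + 0 → gcd = 85; 1615 = 85·19.
Back-substitution yields 3655·(-3) + 1105·(10) = 85, so one solution is x = -3·19 = -57, y = 10·19 = 190.
Solutions in x differ by 1105/85 = 13; the one in [0, 13) is -57 mod 13 = 8.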